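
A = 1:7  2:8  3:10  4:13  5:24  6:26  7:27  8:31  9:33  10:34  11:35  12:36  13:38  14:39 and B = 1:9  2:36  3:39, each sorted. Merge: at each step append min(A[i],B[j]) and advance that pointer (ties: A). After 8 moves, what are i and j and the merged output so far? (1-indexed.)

i=1 j=1: A[i]=7<=B[j]=9 take 7, i++
i=2 j=1: A[i]=8<=B[j]=9 take 8, i++
i=3 j=1: A[i]=10>B[j]=9 take 9, j++
i=3 j=2: A[i]=10<=B[j]=36 take 10, i++
i=4 j=2: A[i]=13<=B[j]=36 take 13, i++
i=5 j=2: A[i]=24<=B[j]=36 take 24, i++
i=6 j=2: A[i]=26<=B[j]=36 take 26, i++
i=7 j=2: A[i]=27<=B[j]=36 take 27, i++

i=8, j=2, merged so far=[7, 8, 9, 10, 13, 24, 26, 27]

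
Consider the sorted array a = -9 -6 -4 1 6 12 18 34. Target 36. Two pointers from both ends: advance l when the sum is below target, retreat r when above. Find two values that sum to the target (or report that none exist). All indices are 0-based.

no pair

[0,7] -9+34=25 <36 → l++
[1,7] -6+34=28 <36 → l++
[2,7] -4+34=30 <36 → l++
[3,7] 1+34=35 <36 → l++
[4,7] 6+34=40 >36 → r--
[4,6] 6+18=24 <36 → l++
[5,6] 12+18=30 <36 → l++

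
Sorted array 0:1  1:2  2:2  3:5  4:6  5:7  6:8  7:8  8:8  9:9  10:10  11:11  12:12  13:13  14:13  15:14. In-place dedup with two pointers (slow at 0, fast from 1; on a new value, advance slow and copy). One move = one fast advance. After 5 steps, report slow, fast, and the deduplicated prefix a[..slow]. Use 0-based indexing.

slow=0 fast=1: a[fast]=2≠a[slow]=1 write a[1]=2, slow++,fast++
slow=1 fast=2: a[fast]=2=a[slow] dup, fast++
slow=1 fast=3: a[fast]=5≠a[slow]=2 write a[2]=5, slow++,fast++
slow=2 fast=4: a[fast]=6≠a[slow]=5 write a[3]=6, slow++,fast++
slow=3 fast=5: a[fast]=7≠a[slow]=6 write a[4]=7, slow++,fast++

slow=4, fast=6, prefix=[1, 2, 5, 6, 7]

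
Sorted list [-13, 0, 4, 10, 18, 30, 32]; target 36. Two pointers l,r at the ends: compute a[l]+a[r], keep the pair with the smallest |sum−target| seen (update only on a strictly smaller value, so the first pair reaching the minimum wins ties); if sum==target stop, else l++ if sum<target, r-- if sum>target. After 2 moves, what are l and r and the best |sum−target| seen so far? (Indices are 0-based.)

[0,6] -13+32=19 d=17 * → l++
[1,6] 0+32=32 d=4 * → l++

l=2, r=6, best |Δ|=4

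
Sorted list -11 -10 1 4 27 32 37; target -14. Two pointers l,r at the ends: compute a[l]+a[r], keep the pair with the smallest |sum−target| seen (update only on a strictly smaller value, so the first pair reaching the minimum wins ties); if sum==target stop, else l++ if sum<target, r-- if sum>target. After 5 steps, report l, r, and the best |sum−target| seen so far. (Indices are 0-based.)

l=0, r=1, best |Δ|=4

[0,6] -11+37=26 d=40 * → r--
[0,5] -11+32=21 d=35 * → r--
[0,4] -11+27=16 d=30 * → r--
[0,3] -11+4=-7 d=7 * → r--
[0,2] -11+1=-10 d=4 * → r--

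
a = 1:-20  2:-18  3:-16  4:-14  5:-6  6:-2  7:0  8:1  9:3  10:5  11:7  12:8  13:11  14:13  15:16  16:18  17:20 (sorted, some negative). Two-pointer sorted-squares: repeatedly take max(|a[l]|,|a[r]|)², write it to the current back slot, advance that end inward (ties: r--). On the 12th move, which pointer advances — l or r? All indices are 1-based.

l

[1,17] |-20|<=|20| out[17]=400 → r--
[1,16] |-20|>|18| out[16]=400 → l++
[2,16] |-18|<=|18| out[15]=324 → r--
[2,15] |-18|>|16| out[14]=324 → l++
[3,15] |-16|<=|16| out[13]=256 → r--
[3,14] |-16|>|13| out[12]=256 → l++
[4,14] |-14|>|13| out[11]=196 → l++
[5,14] |-6|<=|13| out[10]=169 → r--
[5,13] |-6|<=|11| out[9]=121 → r--
[5,12] |-6|<=|8| out[8]=64 → r--
[5,11] |-6|<=|7| out[7]=49 → r--
[5,10] |-6|>|5| out[6]=36 → l++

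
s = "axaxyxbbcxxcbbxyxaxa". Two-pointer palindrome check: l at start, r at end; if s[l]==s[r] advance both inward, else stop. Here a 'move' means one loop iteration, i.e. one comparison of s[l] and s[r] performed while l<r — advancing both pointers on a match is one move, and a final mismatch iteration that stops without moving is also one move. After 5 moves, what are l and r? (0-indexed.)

l=0 r=19: 'a'=='a', l++,r--
l=1 r=18: 'x'=='x', l++,r--
l=2 r=17: 'a'=='a', l++,r--
l=3 r=16: 'x'=='x', l++,r--
l=4 r=15: 'y'=='y', l++,r--

l=5, r=14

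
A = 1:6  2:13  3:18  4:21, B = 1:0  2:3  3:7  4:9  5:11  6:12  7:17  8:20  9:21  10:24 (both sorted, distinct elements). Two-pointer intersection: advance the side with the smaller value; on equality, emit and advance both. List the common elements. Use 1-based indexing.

intersection = [21]

[i=1,j=1] 6>0 → j++
[i=1,j=2] 6>3 → j++
[i=1,j=3] 6<7 → i++
[i=2,j=3] 13>7 → j++
[i=2,j=4] 13>9 → j++
[i=2,j=5] 13>11 → j++
[i=2,j=6] 13>12 → j++
[i=2,j=7] 13<17 → i++
[i=3,j=7] 18>17 → j++
[i=3,j=8] 18<20 → i++
[i=4,j=8] 21>20 → j++
[i=4,j=9] 21==21 emit → i++,j++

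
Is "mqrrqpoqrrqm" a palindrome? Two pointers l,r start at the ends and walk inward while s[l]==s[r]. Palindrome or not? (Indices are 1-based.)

l=1 r=12: 'm'=='m', l++,r--
l=2 r=11: 'q'=='q', l++,r--
l=3 r=10: 'r'=='r', l++,r--
l=4 r=9: 'r'=='r', l++,r--
l=5 r=8: 'q'=='q', l++,r--
l=6 r=7: 'p'!='o', stop

not a palindrome (mismatch at 6,7)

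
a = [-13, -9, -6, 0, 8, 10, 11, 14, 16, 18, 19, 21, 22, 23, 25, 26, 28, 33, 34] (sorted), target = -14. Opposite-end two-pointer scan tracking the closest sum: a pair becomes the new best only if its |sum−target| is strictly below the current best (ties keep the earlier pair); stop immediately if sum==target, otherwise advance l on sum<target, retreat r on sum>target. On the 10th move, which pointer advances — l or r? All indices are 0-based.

[0,18] -13+34=21 d=35 * → r--
[0,17] -13+33=20 d=34 * → r--
[0,16] -13+28=15 d=29 * → r--
[0,15] -13+26=13 d=27 * → r--
[0,14] -13+25=12 d=26 * → r--
[0,13] -13+23=10 d=24 * → r--
[0,12] -13+22=9 d=23 * → r--
[0,11] -13+21=8 d=22 * → r--
[0,10] -13+19=6 d=20 * → r--
[0,9] -13+18=5 d=19 * → r--

r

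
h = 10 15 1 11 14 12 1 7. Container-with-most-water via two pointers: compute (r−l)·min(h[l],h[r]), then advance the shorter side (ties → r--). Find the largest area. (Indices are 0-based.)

l=0 r=7: min(10,7)*7=49 best=49 *, r--
l=0 r=6: min(10,1)*6=6 best=49, r--
l=0 r=5: min(10,12)*5=50 best=50 *, l++
l=1 r=5: min(15,12)*4=48 best=50, r--
l=1 r=4: min(15,14)*3=42 best=50, r--
l=1 r=3: min(15,11)*2=22 best=50, r--
l=1 r=2: min(15,1)*1=1 best=50, r--

max area = 50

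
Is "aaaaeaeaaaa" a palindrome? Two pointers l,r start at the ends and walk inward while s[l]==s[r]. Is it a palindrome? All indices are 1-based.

l=1 r=11: 'a'=='a', l++,r--
l=2 r=10: 'a'=='a', l++,r--
l=3 r=9: 'a'=='a', l++,r--
l=4 r=8: 'a'=='a', l++,r--
l=5 r=7: 'e'=='e', l++,r--

palindrome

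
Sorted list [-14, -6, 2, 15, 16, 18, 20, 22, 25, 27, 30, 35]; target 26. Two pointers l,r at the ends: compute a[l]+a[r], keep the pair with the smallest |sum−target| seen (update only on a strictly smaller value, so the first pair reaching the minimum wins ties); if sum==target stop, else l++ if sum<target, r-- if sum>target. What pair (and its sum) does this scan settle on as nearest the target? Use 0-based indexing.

pair (2, 25) with sum 27 (|Δ|=1)

[0,11] -14+35=21 d=5 * → l++
[1,11] -6+35=29 d=3 * → r--
[1,10] -6+30=24 d=2 * → l++
[2,10] 2+30=32 d=6 → r--
[2,9] 2+27=29 d=3 → r--
[2,8] 2+25=27 d=1 * → r--
[2,7] 2+22=24 d=2 → l++
[3,7] 15+22=37 d=11 → r--
[3,6] 15+20=35 d=9 → r--
[3,5] 15+18=33 d=7 → r--
[3,4] 15+16=31 d=5 → r--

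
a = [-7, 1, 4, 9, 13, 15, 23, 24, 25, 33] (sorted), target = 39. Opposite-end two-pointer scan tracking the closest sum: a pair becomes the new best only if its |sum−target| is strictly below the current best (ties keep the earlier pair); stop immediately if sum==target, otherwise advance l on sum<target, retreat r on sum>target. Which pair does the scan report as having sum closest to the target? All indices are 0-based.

pair (15, 24) with sum 39 (|Δ|=0)

[0,9] -7+33=26 d=13 * → l++
[1,9] 1+33=34 d=5 * → l++
[2,9] 4+33=37 d=2 * → l++
[3,9] 9+33=42 d=3 → r--
[3,8] 9+25=34 d=5 → l++
[4,8] 13+25=38 d=1 * → l++
[5,8] 15+25=40 d=1 → r--
[5,7] 15+24=39 d=0 * → stop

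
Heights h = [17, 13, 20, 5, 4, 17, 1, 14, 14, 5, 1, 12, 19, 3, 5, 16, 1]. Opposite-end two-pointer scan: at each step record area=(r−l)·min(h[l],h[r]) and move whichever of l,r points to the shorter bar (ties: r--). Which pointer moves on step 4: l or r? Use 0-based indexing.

r

[0,16] min(17,1)*16=16 best=16 * → r--
[0,15] min(17,16)*15=240 best=240 * → r--
[0,14] min(17,5)*14=70 best=240 → r--
[0,13] min(17,3)*13=39 best=240 → r--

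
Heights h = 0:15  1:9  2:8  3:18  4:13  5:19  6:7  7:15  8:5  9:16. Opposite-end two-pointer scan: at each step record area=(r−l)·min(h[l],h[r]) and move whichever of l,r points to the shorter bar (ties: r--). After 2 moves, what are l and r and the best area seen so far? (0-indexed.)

[0,9] min(15,16)*9=135 best=135 * → l++
[1,9] min(9,16)*8=72 best=135 → l++

l=2, r=9, best area=135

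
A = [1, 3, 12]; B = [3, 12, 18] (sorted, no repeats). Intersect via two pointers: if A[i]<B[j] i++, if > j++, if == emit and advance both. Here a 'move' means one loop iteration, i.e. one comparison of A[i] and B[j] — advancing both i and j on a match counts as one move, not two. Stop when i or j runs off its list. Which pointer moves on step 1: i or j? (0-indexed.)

i

[i=0,j=0] 1<3 → i++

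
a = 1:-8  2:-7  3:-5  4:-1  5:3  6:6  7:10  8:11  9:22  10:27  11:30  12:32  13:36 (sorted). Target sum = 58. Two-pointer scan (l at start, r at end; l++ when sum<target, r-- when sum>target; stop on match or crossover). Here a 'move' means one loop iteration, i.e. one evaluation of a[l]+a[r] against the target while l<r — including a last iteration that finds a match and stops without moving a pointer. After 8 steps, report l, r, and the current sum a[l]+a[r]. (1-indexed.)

[1,13] -8+36=28 <58 → l++
[2,13] -7+36=29 <58 → l++
[3,13] -5+36=31 <58 → l++
[4,13] -1+36=35 <58 → l++
[5,13] 3+36=39 <58 → l++
[6,13] 6+36=42 <58 → l++
[7,13] 10+36=46 <58 → l++
[8,13] 11+36=47 <58 → l++

l=9, r=13, sum=58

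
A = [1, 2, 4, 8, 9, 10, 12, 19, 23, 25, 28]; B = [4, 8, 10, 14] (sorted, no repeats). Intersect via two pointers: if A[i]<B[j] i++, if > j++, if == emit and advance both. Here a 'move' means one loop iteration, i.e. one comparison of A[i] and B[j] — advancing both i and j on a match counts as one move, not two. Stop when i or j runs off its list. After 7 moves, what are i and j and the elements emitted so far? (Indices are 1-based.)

i=8, j=4, emitted=[4, 8, 10]

i=1 j=1: 1<4, i++
i=2 j=1: 2<4, i++
i=3 j=1: 4==4 emit, i++,j++
i=4 j=2: 8==8 emit, i++,j++
i=5 j=3: 9<10, i++
i=6 j=3: 10==10 emit, i++,j++
i=7 j=4: 12<14, i++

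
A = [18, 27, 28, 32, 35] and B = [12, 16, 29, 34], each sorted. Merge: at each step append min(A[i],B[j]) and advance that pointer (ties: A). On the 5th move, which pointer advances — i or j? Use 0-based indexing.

[i=0,j=0] A[i]=18>B[j]=12 take 12 → j++
[i=0,j=1] A[i]=18>B[j]=16 take 16 → j++
[i=0,j=2] A[i]=18<=B[j]=29 take 18 → i++
[i=1,j=2] A[i]=27<=B[j]=29 take 27 → i++
[i=2,j=2] A[i]=28<=B[j]=29 take 28 → i++

i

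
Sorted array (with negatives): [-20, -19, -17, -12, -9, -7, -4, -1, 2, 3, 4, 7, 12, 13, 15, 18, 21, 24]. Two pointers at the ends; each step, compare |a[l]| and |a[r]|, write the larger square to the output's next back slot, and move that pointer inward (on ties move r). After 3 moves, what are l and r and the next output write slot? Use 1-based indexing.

l=2, r=16, next write slot=15

[1,18] |-20|<=|24| out[18]=576 → r--
[1,17] |-20|<=|21| out[17]=441 → r--
[1,16] |-20|>|18| out[16]=400 → l++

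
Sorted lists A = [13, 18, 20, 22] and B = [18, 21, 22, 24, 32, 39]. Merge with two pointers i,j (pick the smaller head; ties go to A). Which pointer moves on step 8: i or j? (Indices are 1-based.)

[i=1,j=1] A[i]=13<=B[j]=18 take 13 → i++
[i=2,j=1] A[i]=18<=B[j]=18 take 18 → i++
[i=3,j=1] A[i]=20>B[j]=18 take 18 → j++
[i=3,j=2] A[i]=20<=B[j]=21 take 20 → i++
[i=4,j=2] A[i]=22>B[j]=21 take 21 → j++
[i=4,j=3] A[i]=22<=B[j]=22 take 22 → i++
[i=5,j=3] A done, take B[j]=22 → j++
[i=5,j=4] A done, take B[j]=24 → j++

j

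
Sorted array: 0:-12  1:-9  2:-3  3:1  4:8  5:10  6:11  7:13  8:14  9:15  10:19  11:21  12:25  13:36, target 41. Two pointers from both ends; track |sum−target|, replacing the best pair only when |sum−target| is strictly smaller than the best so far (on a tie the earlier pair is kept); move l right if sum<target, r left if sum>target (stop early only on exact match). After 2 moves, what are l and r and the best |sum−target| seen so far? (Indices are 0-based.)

l=2, r=13, best |Δ|=14

l=0 r=13: -12+36=24 d=17 *, l++
l=1 r=13: -9+36=27 d=14 *, l++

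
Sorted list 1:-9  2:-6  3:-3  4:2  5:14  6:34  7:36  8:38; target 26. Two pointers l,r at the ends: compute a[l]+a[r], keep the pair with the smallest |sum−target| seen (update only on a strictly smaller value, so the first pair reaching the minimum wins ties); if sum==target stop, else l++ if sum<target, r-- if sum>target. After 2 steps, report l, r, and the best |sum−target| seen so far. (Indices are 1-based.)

l=1, r=6, best |Δ|=1

l=1 r=8: -9+38=29 d=3 *, r--
l=1 r=7: -9+36=27 d=1 *, r--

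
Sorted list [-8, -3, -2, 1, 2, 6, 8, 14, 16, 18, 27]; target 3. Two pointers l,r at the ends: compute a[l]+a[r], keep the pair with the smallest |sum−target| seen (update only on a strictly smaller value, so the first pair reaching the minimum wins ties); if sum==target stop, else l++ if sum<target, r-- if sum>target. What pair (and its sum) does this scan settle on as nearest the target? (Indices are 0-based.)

pair (-3, 6) with sum 3 (|Δ|=0)

[0,10] -8+27=19 d=16 * → r--
[0,9] -8+18=10 d=7 * → r--
[0,8] -8+16=8 d=5 * → r--
[0,7] -8+14=6 d=3 * → r--
[0,6] -8+8=0 d=3 → l++
[1,6] -3+8=5 d=2 * → r--
[1,5] -3+6=3 d=0 * → stop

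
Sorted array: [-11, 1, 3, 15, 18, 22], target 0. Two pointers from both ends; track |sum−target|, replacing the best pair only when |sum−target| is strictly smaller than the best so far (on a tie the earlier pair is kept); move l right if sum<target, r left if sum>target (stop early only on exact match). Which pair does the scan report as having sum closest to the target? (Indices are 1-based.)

pair (-11, 15) with sum 4 (|Δ|=4)

[1,6] -11+22=11 d=11 * → r--
[1,5] -11+18=7 d=7 * → r--
[1,4] -11+15=4 d=4 * → r--
[1,3] -11+3=-8 d=8 → l++
[2,3] 1+3=4 d=4 → r--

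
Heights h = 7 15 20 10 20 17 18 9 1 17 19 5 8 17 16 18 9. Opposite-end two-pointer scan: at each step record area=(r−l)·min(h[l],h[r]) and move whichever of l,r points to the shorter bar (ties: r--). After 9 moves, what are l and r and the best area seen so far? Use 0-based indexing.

[0,16] min(7,9)*16=112 best=112 * → l++
[1,16] min(15,9)*15=135 best=135 * → r--
[1,15] min(15,18)*14=210 best=210 * → l++
[2,15] min(20,18)*13=234 best=234 * → r--
[2,14] min(20,16)*12=192 best=234 → r--
[2,13] min(20,17)*11=187 best=234 → r--
[2,12] min(20,8)*10=80 best=234 → r--
[2,11] min(20,5)*9=45 best=234 → r--
[2,10] min(20,19)*8=152 best=234 → r--

l=2, r=9, best area=234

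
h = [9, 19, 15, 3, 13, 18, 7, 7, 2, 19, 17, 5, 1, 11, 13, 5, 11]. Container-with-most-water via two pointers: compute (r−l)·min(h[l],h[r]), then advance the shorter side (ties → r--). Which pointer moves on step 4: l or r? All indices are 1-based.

[1,17] min(9,11)*16=144 best=144 * → l++
[2,17] min(19,11)*15=165 best=165 * → r--
[2,16] min(19,5)*14=70 best=165 → r--
[2,15] min(19,13)*13=169 best=169 * → r--

r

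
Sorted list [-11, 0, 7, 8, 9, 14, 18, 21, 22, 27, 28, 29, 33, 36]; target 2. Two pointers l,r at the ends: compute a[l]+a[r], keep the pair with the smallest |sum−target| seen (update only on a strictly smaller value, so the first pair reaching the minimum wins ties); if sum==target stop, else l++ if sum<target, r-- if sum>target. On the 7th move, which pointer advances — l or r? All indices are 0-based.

[0,13] -11+36=25 d=23 * → r--
[0,12] -11+33=22 d=20 * → r--
[0,11] -11+29=18 d=16 * → r--
[0,10] -11+28=17 d=15 * → r--
[0,9] -11+27=16 d=14 * → r--
[0,8] -11+22=11 d=9 * → r--
[0,7] -11+21=10 d=8 * → r--

r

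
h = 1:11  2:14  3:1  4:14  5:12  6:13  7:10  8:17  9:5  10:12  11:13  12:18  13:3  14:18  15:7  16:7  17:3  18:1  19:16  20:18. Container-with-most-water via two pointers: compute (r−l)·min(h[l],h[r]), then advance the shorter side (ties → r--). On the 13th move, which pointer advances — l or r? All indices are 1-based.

[1,20] min(11,18)*19=209 best=209 * → l++
[2,20] min(14,18)*18=252 best=252 * → l++
[3,20] min(1,18)*17=17 best=252 → l++
[4,20] min(14,18)*16=224 best=252 → l++
[5,20] min(12,18)*15=180 best=252 → l++
[6,20] min(13,18)*14=182 best=252 → l++
[7,20] min(10,18)*13=130 best=252 → l++
[8,20] min(17,18)*12=204 best=252 → l++
[9,20] min(5,18)*11=55 best=252 → l++
[10,20] min(12,18)*10=120 best=252 → l++
[11,20] min(13,18)*9=117 best=252 → l++
[12,20] min(18,18)*8=144 best=252 → r--
[12,19] min(18,16)*7=112 best=252 → r--

r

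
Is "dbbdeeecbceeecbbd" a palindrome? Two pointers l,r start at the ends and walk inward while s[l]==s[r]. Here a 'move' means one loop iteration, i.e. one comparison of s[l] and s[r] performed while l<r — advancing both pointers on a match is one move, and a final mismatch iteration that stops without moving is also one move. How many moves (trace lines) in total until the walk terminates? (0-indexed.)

[0,16] 'd'=='d' → l++,r--
[1,15] 'b'=='b' → l++,r--
[2,14] 'b'=='b' → l++,r--
[3,13] 'd'!='c' → stop

4 moves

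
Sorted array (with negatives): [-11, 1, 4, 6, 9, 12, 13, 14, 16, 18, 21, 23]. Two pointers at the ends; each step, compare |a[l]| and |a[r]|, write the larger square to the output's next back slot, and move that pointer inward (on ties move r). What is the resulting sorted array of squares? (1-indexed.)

[1, 16, 36, 81, 121, 144, 169, 196, 256, 324, 441, 529]

l=1 r=12: |-11|<=|23| out[12]=529, r--
l=1 r=11: |-11|<=|21| out[11]=441, r--
l=1 r=10: |-11|<=|18| out[10]=324, r--
l=1 r=9: |-11|<=|16| out[9]=256, r--
l=1 r=8: |-11|<=|14| out[8]=196, r--
l=1 r=7: |-11|<=|13| out[7]=169, r--
l=1 r=6: |-11|<=|12| out[6]=144, r--
l=1 r=5: |-11|>|9| out[5]=121, l++
l=2 r=5: |1|<=|9| out[4]=81, r--
l=2 r=4: |1|<=|6| out[3]=36, r--
l=2 r=3: |1|<=|4| out[2]=16, r--
l=2 r=2: |1|<=|1| out[1]=1, r--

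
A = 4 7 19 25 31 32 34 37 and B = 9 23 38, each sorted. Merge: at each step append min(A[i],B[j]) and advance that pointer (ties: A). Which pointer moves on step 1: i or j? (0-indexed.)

[i=0,j=0] A[i]=4<=B[j]=9 take 4 → i++

i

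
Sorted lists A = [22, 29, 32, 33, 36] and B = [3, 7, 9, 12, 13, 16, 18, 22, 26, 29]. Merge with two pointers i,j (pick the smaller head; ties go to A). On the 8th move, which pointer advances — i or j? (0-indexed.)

i

i=0 j=0: A[i]=22>B[j]=3 take 3, j++
i=0 j=1: A[i]=22>B[j]=7 take 7, j++
i=0 j=2: A[i]=22>B[j]=9 take 9, j++
i=0 j=3: A[i]=22>B[j]=12 take 12, j++
i=0 j=4: A[i]=22>B[j]=13 take 13, j++
i=0 j=5: A[i]=22>B[j]=16 take 16, j++
i=0 j=6: A[i]=22>B[j]=18 take 18, j++
i=0 j=7: A[i]=22<=B[j]=22 take 22, i++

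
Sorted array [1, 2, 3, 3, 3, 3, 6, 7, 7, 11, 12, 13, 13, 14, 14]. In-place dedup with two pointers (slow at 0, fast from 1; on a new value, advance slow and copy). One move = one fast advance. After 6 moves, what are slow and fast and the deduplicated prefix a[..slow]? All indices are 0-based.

slow=0 fast=1: a[fast]=2≠a[slow]=1 write a[1]=2, slow++,fast++
slow=1 fast=2: a[fast]=3≠a[slow]=2 write a[2]=3, slow++,fast++
slow=2 fast=3: a[fast]=3=a[slow] dup, fast++
slow=2 fast=4: a[fast]=3=a[slow] dup, fast++
slow=2 fast=5: a[fast]=3=a[slow] dup, fast++
slow=2 fast=6: a[fast]=6≠a[slow]=3 write a[3]=6, slow++,fast++

slow=3, fast=7, prefix=[1, 2, 3, 6]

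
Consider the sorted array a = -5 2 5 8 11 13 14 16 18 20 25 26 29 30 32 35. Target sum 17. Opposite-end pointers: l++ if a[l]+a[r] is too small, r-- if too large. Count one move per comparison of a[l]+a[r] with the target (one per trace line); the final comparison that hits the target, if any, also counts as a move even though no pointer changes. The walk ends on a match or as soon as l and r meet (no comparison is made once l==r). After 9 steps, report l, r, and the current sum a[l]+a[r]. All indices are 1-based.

l=2, r=8, sum=18

[1,16] -5+35=30 >17 → r--
[1,15] -5+32=27 >17 → r--
[1,14] -5+30=25 >17 → r--
[1,13] -5+29=24 >17 → r--
[1,12] -5+26=21 >17 → r--
[1,11] -5+25=20 >17 → r--
[1,10] -5+20=15 <17 → l++
[2,10] 2+20=22 >17 → r--
[2,9] 2+18=20 >17 → r--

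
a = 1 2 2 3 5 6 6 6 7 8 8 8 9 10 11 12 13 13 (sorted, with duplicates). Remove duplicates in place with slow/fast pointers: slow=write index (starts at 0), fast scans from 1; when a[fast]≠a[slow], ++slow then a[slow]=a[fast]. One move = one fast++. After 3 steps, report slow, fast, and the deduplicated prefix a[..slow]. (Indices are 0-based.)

(s=0,f=1) a[fast]=2≠a[slow]=1 write a[1]=2 → slow++,fast++
(s=1,f=2) a[fast]=2=a[slow] dup → fast++
(s=1,f=3) a[fast]=3≠a[slow]=2 write a[2]=3 → slow++,fast++

slow=2, fast=4, prefix=[1, 2, 3]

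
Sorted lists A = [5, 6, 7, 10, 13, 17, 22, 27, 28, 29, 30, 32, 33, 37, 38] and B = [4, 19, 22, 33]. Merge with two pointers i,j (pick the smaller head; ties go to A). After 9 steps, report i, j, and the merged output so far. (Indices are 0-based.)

i=7, j=2, merged so far=[4, 5, 6, 7, 10, 13, 17, 19, 22]

[i=0,j=0] A[i]=5>B[j]=4 take 4 → j++
[i=0,j=1] A[i]=5<=B[j]=19 take 5 → i++
[i=1,j=1] A[i]=6<=B[j]=19 take 6 → i++
[i=2,j=1] A[i]=7<=B[j]=19 take 7 → i++
[i=3,j=1] A[i]=10<=B[j]=19 take 10 → i++
[i=4,j=1] A[i]=13<=B[j]=19 take 13 → i++
[i=5,j=1] A[i]=17<=B[j]=19 take 17 → i++
[i=6,j=1] A[i]=22>B[j]=19 take 19 → j++
[i=6,j=2] A[i]=22<=B[j]=22 take 22 → i++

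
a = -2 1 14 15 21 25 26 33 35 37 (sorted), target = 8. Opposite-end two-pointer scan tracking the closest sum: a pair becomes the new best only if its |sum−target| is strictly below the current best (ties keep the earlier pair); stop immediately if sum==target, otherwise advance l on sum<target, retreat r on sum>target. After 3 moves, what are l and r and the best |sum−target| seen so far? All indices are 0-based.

l=0 r=9: -2+37=35 d=27 *, r--
l=0 r=8: -2+35=33 d=25 *, r--
l=0 r=7: -2+33=31 d=23 *, r--

l=0, r=6, best |Δ|=23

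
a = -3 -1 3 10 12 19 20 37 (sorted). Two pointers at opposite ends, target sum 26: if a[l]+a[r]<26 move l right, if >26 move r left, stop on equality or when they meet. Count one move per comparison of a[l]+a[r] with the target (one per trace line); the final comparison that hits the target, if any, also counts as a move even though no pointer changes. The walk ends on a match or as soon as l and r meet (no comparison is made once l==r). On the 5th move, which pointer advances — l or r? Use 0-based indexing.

r

l=0 r=7: -3+37=34 >26, r--
l=0 r=6: -3+20=17 <26, l++
l=1 r=6: -1+20=19 <26, l++
l=2 r=6: 3+20=23 <26, l++
l=3 r=6: 10+20=30 >26, r--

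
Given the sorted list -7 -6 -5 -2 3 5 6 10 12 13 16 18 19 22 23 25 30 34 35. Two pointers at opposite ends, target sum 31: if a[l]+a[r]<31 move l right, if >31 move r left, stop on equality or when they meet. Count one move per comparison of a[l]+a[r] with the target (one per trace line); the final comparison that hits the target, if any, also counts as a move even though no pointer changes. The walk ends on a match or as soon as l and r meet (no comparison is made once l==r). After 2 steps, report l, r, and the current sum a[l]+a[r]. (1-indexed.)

l=1 r=19: -7+35=28 <31, l++
l=2 r=19: -6+35=29 <31, l++

l=3, r=19, sum=30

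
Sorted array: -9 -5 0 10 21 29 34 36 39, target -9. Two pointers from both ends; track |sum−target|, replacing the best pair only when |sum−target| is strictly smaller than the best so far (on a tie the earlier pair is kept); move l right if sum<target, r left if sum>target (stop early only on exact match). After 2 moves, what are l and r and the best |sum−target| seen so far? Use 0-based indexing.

l=0 r=8: -9+39=30 d=39 *, r--
l=0 r=7: -9+36=27 d=36 *, r--

l=0, r=6, best |Δ|=36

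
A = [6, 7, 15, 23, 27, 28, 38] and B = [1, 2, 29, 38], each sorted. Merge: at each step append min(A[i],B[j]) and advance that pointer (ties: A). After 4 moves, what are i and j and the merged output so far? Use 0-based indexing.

[i=0,j=0] A[i]=6>B[j]=1 take 1 → j++
[i=0,j=1] A[i]=6>B[j]=2 take 2 → j++
[i=0,j=2] A[i]=6<=B[j]=29 take 6 → i++
[i=1,j=2] A[i]=7<=B[j]=29 take 7 → i++

i=2, j=2, merged so far=[1, 2, 6, 7]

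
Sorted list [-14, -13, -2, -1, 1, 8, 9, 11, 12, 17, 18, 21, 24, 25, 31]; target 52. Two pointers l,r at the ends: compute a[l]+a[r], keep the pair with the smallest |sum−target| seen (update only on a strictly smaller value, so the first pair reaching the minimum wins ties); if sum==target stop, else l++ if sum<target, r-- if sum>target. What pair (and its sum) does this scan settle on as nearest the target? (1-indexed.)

pair (21, 31) with sum 52 (|Δ|=0)

[1,15] -14+31=17 d=35 * → l++
[2,15] -13+31=18 d=34 * → l++
[3,15] -2+31=29 d=23 * → l++
[4,15] -1+31=30 d=22 * → l++
[5,15] 1+31=32 d=20 * → l++
[6,15] 8+31=39 d=13 * → l++
[7,15] 9+31=40 d=12 * → l++
[8,15] 11+31=42 d=10 * → l++
[9,15] 12+31=43 d=9 * → l++
[10,15] 17+31=48 d=4 * → l++
[11,15] 18+31=49 d=3 * → l++
[12,15] 21+31=52 d=0 * → stop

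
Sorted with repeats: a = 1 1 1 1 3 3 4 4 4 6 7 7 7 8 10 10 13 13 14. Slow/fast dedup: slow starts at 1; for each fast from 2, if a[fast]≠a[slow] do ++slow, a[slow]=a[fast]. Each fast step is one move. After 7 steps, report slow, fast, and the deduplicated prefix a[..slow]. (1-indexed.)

slow=1 fast=2: a[fast]=1=a[slow] dup, fast++
slow=1 fast=3: a[fast]=1=a[slow] dup, fast++
slow=1 fast=4: a[fast]=1=a[slow] dup, fast++
slow=1 fast=5: a[fast]=3≠a[slow]=1 write a[2]=3, slow++,fast++
slow=2 fast=6: a[fast]=3=a[slow] dup, fast++
slow=2 fast=7: a[fast]=4≠a[slow]=3 write a[3]=4, slow++,fast++
slow=3 fast=8: a[fast]=4=a[slow] dup, fast++

slow=3, fast=9, prefix=[1, 3, 4]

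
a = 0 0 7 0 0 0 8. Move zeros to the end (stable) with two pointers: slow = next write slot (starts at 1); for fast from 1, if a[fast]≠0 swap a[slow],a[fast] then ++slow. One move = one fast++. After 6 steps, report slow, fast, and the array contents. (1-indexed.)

(s=1,f=1) a[fast]=0 → fast++
(s=1,f=2) a[fast]=0 → fast++
(s=1,f=3) a[fast]=7≠0 swap→a[1]=7 → slow++,fast++
(s=2,f=4) a[fast]=0 → fast++
(s=2,f=5) a[fast]=0 → fast++
(s=2,f=6) a[fast]=0 → fast++

slow=2, fast=7, a=[7, 0, 0, 0, 0, 0, 8]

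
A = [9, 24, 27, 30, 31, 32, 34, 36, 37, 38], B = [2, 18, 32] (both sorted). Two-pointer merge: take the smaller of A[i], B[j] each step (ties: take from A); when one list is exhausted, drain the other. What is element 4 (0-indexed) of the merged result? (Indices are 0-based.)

[i=0,j=0] A[i]=9>B[j]=2 take 2 → j++
[i=0,j=1] A[i]=9<=B[j]=18 take 9 → i++
[i=1,j=1] A[i]=24>B[j]=18 take 18 → j++
[i=1,j=2] A[i]=24<=B[j]=32 take 24 → i++
[i=2,j=2] A[i]=27<=B[j]=32 take 27 → i++
[i=3,j=2] A[i]=30<=B[j]=32 take 30 → i++
[i=4,j=2] A[i]=31<=B[j]=32 take 31 → i++
[i=5,j=2] A[i]=32<=B[j]=32 take 32 → i++
[i=6,j=2] A[i]=34>B[j]=32 take 32 → j++
[i=6,j=3] B done, take A[i]=34 → i++
[i=7,j=3] B done, take A[i]=36 → i++
[i=8,j=3] B done, take A[i]=37 → i++
[i=9,j=3] B done, take A[i]=38 → i++

merged[4] = 27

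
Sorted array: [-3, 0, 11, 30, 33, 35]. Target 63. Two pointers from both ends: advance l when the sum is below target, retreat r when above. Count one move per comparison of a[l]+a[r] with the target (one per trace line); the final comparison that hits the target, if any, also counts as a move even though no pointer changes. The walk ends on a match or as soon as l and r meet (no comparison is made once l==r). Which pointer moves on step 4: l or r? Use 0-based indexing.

r

l=0 r=5: -3+35=32 <63, l++
l=1 r=5: 0+35=35 <63, l++
l=2 r=5: 11+35=46 <63, l++
l=3 r=5: 30+35=65 >63, r--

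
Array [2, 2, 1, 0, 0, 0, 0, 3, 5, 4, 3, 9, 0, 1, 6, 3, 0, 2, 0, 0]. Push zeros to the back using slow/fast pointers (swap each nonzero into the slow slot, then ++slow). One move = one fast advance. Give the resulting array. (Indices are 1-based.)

[2, 2, 1, 3, 5, 4, 3, 9, 1, 6, 3, 2, 0, 0, 0, 0, 0, 0, 0, 0]

slow=1 fast=1: a[fast]=2≠0 swap→a[1]=2, slow++,fast++
slow=2 fast=2: a[fast]=2≠0 swap→a[2]=2, slow++,fast++
slow=3 fast=3: a[fast]=1≠0 swap→a[3]=1, slow++,fast++
slow=4 fast=4: a[fast]=0, fast++
slow=4 fast=5: a[fast]=0, fast++
slow=4 fast=6: a[fast]=0, fast++
slow=4 fast=7: a[fast]=0, fast++
slow=4 fast=8: a[fast]=3≠0 swap→a[4]=3, slow++,fast++
slow=5 fast=9: a[fast]=5≠0 swap→a[5]=5, slow++,fast++
slow=6 fast=10: a[fast]=4≠0 swap→a[6]=4, slow++,fast++
slow=7 fast=11: a[fast]=3≠0 swap→a[7]=3, slow++,fast++
slow=8 fast=12: a[fast]=9≠0 swap→a[8]=9, slow++,fast++
slow=9 fast=13: a[fast]=0, fast++
slow=9 fast=14: a[fast]=1≠0 swap→a[9]=1, slow++,fast++
slow=10 fast=15: a[fast]=6≠0 swap→a[10]=6, slow++,fast++
slow=11 fast=16: a[fast]=3≠0 swap→a[11]=3, slow++,fast++
slow=12 fast=17: a[fast]=0, fast++
slow=12 fast=18: a[fast]=2≠0 swap→a[12]=2, slow++,fast++
slow=13 fast=19: a[fast]=0, fast++
slow=13 fast=20: a[fast]=0, fast++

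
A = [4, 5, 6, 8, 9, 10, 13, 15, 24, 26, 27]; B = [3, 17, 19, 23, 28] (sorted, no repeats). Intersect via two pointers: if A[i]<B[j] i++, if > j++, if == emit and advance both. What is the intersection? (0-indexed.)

intersection = []

i=0 j=0: 4>3, j++
i=0 j=1: 4<17, i++
i=1 j=1: 5<17, i++
i=2 j=1: 6<17, i++
i=3 j=1: 8<17, i++
i=4 j=1: 9<17, i++
i=5 j=1: 10<17, i++
i=6 j=1: 13<17, i++
i=7 j=1: 15<17, i++
i=8 j=1: 24>17, j++
i=8 j=2: 24>19, j++
i=8 j=3: 24>23, j++
i=8 j=4: 24<28, i++
i=9 j=4: 26<28, i++
i=10 j=4: 27<28, i++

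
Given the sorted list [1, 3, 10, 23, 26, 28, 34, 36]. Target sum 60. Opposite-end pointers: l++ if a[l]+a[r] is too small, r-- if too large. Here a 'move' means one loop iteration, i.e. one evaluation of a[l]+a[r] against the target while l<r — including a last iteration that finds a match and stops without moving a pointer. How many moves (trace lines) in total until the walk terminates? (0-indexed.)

6 moves

l=0 r=7: 1+36=37 <60, l++
l=1 r=7: 3+36=39 <60, l++
l=2 r=7: 10+36=46 <60, l++
l=3 r=7: 23+36=59 <60, l++
l=4 r=7: 26+36=62 >60, r--
l=4 r=6: 26+34=60, found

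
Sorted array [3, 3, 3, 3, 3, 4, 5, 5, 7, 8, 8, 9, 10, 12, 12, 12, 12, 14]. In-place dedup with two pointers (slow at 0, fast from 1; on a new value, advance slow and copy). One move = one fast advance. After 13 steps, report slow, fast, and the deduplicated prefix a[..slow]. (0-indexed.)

slow=7, fast=14, prefix=[3, 4, 5, 7, 8, 9, 10, 12]

(s=0,f=1) a[fast]=3=a[slow] dup → fast++
(s=0,f=2) a[fast]=3=a[slow] dup → fast++
(s=0,f=3) a[fast]=3=a[slow] dup → fast++
(s=0,f=4) a[fast]=3=a[slow] dup → fast++
(s=0,f=5) a[fast]=4≠a[slow]=3 write a[1]=4 → slow++,fast++
(s=1,f=6) a[fast]=5≠a[slow]=4 write a[2]=5 → slow++,fast++
(s=2,f=7) a[fast]=5=a[slow] dup → fast++
(s=2,f=8) a[fast]=7≠a[slow]=5 write a[3]=7 → slow++,fast++
(s=3,f=9) a[fast]=8≠a[slow]=7 write a[4]=8 → slow++,fast++
(s=4,f=10) a[fast]=8=a[slow] dup → fast++
(s=4,f=11) a[fast]=9≠a[slow]=8 write a[5]=9 → slow++,fast++
(s=5,f=12) a[fast]=10≠a[slow]=9 write a[6]=10 → slow++,fast++
(s=6,f=13) a[fast]=12≠a[slow]=10 write a[7]=12 → slow++,fast++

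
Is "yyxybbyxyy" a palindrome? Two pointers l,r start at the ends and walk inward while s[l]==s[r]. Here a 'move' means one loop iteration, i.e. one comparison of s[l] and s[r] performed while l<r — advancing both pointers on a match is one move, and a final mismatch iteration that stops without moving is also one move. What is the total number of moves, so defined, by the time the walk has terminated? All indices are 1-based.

5 moves

l=1 r=10: 'y'=='y', l++,r--
l=2 r=9: 'y'=='y', l++,r--
l=3 r=8: 'x'=='x', l++,r--
l=4 r=7: 'y'=='y', l++,r--
l=5 r=6: 'b'=='b', l++,r--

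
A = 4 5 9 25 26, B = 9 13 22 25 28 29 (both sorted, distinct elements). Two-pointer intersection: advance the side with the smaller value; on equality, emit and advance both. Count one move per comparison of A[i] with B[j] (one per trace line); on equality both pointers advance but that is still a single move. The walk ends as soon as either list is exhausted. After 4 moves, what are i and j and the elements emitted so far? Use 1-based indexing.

i=1 j=1: 4<9, i++
i=2 j=1: 5<9, i++
i=3 j=1: 9==9 emit, i++,j++
i=4 j=2: 25>13, j++

i=4, j=3, emitted=[9]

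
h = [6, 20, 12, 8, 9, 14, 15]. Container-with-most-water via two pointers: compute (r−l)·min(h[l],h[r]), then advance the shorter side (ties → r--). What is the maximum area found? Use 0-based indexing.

l=0 r=6: min(6,15)*6=36 best=36 *, l++
l=1 r=6: min(20,15)*5=75 best=75 *, r--
l=1 r=5: min(20,14)*4=56 best=75, r--
l=1 r=4: min(20,9)*3=27 best=75, r--
l=1 r=3: min(20,8)*2=16 best=75, r--
l=1 r=2: min(20,12)*1=12 best=75, r--

max area = 75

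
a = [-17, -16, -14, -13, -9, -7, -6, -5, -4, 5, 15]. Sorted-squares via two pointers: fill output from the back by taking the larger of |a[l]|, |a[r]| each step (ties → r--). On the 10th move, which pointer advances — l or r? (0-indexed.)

l

[0,10] |-17|>|15| out[10]=289 → l++
[1,10] |-16|>|15| out[9]=256 → l++
[2,10] |-14|<=|15| out[8]=225 → r--
[2,9] |-14|>|5| out[7]=196 → l++
[3,9] |-13|>|5| out[6]=169 → l++
[4,9] |-9|>|5| out[5]=81 → l++
[5,9] |-7|>|5| out[4]=49 → l++
[6,9] |-6|>|5| out[3]=36 → l++
[7,9] |-5|<=|5| out[2]=25 → r--
[7,8] |-5|>|-4| out[1]=25 → l++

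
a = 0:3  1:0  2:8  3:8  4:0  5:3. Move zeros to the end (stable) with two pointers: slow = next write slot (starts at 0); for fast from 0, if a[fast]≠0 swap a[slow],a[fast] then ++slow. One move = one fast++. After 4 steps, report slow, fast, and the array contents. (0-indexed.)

slow=0 fast=0: a[fast]=3≠0 swap→a[0]=3, slow++,fast++
slow=1 fast=1: a[fast]=0, fast++
slow=1 fast=2: a[fast]=8≠0 swap→a[1]=8, slow++,fast++
slow=2 fast=3: a[fast]=8≠0 swap→a[2]=8, slow++,fast++

slow=3, fast=4, a=[3, 8, 8, 0, 0, 3]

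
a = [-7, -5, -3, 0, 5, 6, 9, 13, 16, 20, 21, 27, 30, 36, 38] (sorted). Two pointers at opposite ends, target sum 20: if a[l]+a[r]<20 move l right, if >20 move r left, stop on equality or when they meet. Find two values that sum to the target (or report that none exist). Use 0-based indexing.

(-7, 27)

[0,14] -7+38=31 >20 → r--
[0,13] -7+36=29 >20 → r--
[0,12] -7+30=23 >20 → r--
[0,11] -7+27=20 → found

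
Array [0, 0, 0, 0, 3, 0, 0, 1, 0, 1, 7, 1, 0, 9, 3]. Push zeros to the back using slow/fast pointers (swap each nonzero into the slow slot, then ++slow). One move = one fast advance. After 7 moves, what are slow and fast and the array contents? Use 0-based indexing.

(s=0,f=0) a[fast]=0 → fast++
(s=0,f=1) a[fast]=0 → fast++
(s=0,f=2) a[fast]=0 → fast++
(s=0,f=3) a[fast]=0 → fast++
(s=0,f=4) a[fast]=3≠0 swap→a[0]=3 → slow++,fast++
(s=1,f=5) a[fast]=0 → fast++
(s=1,f=6) a[fast]=0 → fast++

slow=1, fast=7, a=[3, 0, 0, 0, 0, 0, 0, 1, 0, 1, 7, 1, 0, 9, 3]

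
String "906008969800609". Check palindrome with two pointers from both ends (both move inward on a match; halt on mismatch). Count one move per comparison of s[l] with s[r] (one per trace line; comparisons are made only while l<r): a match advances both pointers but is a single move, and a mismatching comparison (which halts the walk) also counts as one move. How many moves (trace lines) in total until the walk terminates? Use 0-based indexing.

[0,14] '9'=='9' → l++,r--
[1,13] '0'=='0' → l++,r--
[2,12] '6'=='6' → l++,r--
[3,11] '0'=='0' → l++,r--
[4,10] '0'=='0' → l++,r--
[5,9] '8'=='8' → l++,r--
[6,8] '9'=='9' → l++,r--

7 moves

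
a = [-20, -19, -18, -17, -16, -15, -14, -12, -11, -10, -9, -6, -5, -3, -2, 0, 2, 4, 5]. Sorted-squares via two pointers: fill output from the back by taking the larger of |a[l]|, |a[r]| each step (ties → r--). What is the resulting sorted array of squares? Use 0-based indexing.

[0, 4, 4, 9, 16, 25, 25, 36, 81, 100, 121, 144, 196, 225, 256, 289, 324, 361, 400]

[0,18] |-20|>|5| out[18]=400 → l++
[1,18] |-19|>|5| out[17]=361 → l++
[2,18] |-18|>|5| out[16]=324 → l++
[3,18] |-17|>|5| out[15]=289 → l++
[4,18] |-16|>|5| out[14]=256 → l++
[5,18] |-15|>|5| out[13]=225 → l++
[6,18] |-14|>|5| out[12]=196 → l++
[7,18] |-12|>|5| out[11]=144 → l++
[8,18] |-11|>|5| out[10]=121 → l++
[9,18] |-10|>|5| out[9]=100 → l++
[10,18] |-9|>|5| out[8]=81 → l++
[11,18] |-6|>|5| out[7]=36 → l++
[12,18] |-5|<=|5| out[6]=25 → r--
[12,17] |-5|>|4| out[5]=25 → l++
[13,17] |-3|<=|4| out[4]=16 → r--
[13,16] |-3|>|2| out[3]=9 → l++
[14,16] |-2|<=|2| out[2]=4 → r--
[14,15] |-2|>|0| out[1]=4 → l++
[15,15] |0|<=|0| out[0]=0 → r--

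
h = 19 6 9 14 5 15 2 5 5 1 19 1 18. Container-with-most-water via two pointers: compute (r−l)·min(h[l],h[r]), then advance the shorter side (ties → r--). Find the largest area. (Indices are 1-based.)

l=1 r=13: min(19,18)*12=216 best=216 *, r--
l=1 r=12: min(19,1)*11=11 best=216, r--
l=1 r=11: min(19,19)*10=190 best=216, r--
l=1 r=10: min(19,1)*9=9 best=216, r--
l=1 r=9: min(19,5)*8=40 best=216, r--
l=1 r=8: min(19,5)*7=35 best=216, r--
l=1 r=7: min(19,2)*6=12 best=216, r--
l=1 r=6: min(19,15)*5=75 best=216, r--
l=1 r=5: min(19,5)*4=20 best=216, r--
l=1 r=4: min(19,14)*3=42 best=216, r--
l=1 r=3: min(19,9)*2=18 best=216, r--
l=1 r=2: min(19,6)*1=6 best=216, r--

max area = 216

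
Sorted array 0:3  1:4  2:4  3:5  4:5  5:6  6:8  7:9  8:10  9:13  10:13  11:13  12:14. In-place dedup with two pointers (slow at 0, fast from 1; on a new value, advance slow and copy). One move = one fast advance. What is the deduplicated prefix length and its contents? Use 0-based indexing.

length 9; prefix = [3, 4, 5, 6, 8, 9, 10, 13, 14]

slow=0 fast=1: a[fast]=4≠a[slow]=3 write a[1]=4, slow++,fast++
slow=1 fast=2: a[fast]=4=a[slow] dup, fast++
slow=1 fast=3: a[fast]=5≠a[slow]=4 write a[2]=5, slow++,fast++
slow=2 fast=4: a[fast]=5=a[slow] dup, fast++
slow=2 fast=5: a[fast]=6≠a[slow]=5 write a[3]=6, slow++,fast++
slow=3 fast=6: a[fast]=8≠a[slow]=6 write a[4]=8, slow++,fast++
slow=4 fast=7: a[fast]=9≠a[slow]=8 write a[5]=9, slow++,fast++
slow=5 fast=8: a[fast]=10≠a[slow]=9 write a[6]=10, slow++,fast++
slow=6 fast=9: a[fast]=13≠a[slow]=10 write a[7]=13, slow++,fast++
slow=7 fast=10: a[fast]=13=a[slow] dup, fast++
slow=7 fast=11: a[fast]=13=a[slow] dup, fast++
slow=7 fast=12: a[fast]=14≠a[slow]=13 write a[8]=14, slow++,fast++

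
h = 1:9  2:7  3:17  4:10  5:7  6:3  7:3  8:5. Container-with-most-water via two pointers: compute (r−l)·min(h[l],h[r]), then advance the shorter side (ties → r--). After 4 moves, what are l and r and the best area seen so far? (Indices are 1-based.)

l=1, r=4, best area=35

l=1 r=8: min(9,5)*7=35 best=35 *, r--
l=1 r=7: min(9,3)*6=18 best=35, r--
l=1 r=6: min(9,3)*5=15 best=35, r--
l=1 r=5: min(9,7)*4=28 best=35, r--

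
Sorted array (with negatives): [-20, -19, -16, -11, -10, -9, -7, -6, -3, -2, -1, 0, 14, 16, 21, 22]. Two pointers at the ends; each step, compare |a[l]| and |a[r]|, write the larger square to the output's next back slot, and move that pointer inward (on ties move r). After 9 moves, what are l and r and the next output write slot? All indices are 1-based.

[1,16] |-20|<=|22| out[16]=484 → r--
[1,15] |-20|<=|21| out[15]=441 → r--
[1,14] |-20|>|16| out[14]=400 → l++
[2,14] |-19|>|16| out[13]=361 → l++
[3,14] |-16|<=|16| out[12]=256 → r--
[3,13] |-16|>|14| out[11]=256 → l++
[4,13] |-11|<=|14| out[10]=196 → r--
[4,12] |-11|>|0| out[9]=121 → l++
[5,12] |-10|>|0| out[8]=100 → l++

l=6, r=12, next write slot=7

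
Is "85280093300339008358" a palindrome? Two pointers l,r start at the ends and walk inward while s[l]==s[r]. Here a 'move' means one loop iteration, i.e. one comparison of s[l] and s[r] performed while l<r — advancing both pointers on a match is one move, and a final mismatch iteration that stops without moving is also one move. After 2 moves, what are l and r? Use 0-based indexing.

[0,19] '8'=='8' → l++,r--
[1,18] '5'=='5' → l++,r--

l=2, r=17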